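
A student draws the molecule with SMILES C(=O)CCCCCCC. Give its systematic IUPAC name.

Counting along the main chain through the –CHO group gives 8 carbons: the parent is octane.
The highest-priority functional group is an aldehyde (terminal –CHO), so the name ends in -al.
Number the chain so that the aldehyde carbon is C-1 by definition.
Assembling the pieces gives octanal.

octanal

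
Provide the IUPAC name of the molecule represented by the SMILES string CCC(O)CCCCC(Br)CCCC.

The longest chain bearing the –OH group is 12 carbons long (dodecane).
The highest-priority functional group is an alcohol (–OH), so the name ends in -ol.
Number the chain so that numbering from this end puts the hydroxyl group at C-3 rather than C-10.
With this numbering: the hydroxyl at C-3; a bromo group at C-8.
The name is 8-bromododecan-3-ol.

8-bromododecan-3-ol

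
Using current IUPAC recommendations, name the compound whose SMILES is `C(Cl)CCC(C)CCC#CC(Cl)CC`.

The longest carbon chain that includes the multiple bond has 11 carbons, so the parent hydride is undecane.
A C≡C triple bond in the chain gives the infix -yne-.
Number the chain so that numbering from this end puts the triple bond at C-4 rather than C-7.
With this numbering: the triple bond between C-4 and C-5; chloro groups at C-3 and C-11; a methyl group at C-8.
The substituents are ordered alphabetically, ignoring any di-/tri- multipliers.
Assembling the pieces gives 3,11-dichloro-8-methylundec-4-yne.

3,11-dichloro-8-methylundec-4-yne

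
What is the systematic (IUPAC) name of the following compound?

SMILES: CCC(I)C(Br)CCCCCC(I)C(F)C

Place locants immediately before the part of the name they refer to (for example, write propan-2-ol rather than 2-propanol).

The longest continuous carbon chain has 12 atoms, so the parent hydride is dodecane.
Number the chain so that the substituent locant set {2,3,9,10} is lower than {3,4,10,11} at the first point of difference.
With this numbering: a bromo group at C-9; a fluoro group at C-2; iodo groups at C-3 and C-10.
Prefixes are listed alphabetically: bromo, fluoro, iodo.
Putting it together: 9-bromo-2-fluoro-3,10-diiodododecane.

9-bromo-2-fluoro-3,10-diiodododecane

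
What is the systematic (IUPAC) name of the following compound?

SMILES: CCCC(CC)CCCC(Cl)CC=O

3-chloro-7-ethyldecanal

Counting along the main chain through the –CHO group gives 10 carbons: the parent is decane.
An aldehyde (terminal –CHO) is the principal characteristic group, giving the suffix -al.
The numbering direction is chosen so that the aldehyde carbon is C-1 by definition.
This places a chloro group at C-3; an ethyl group at C-7.
The substituents are ordered alphabetically, ignoring any di-/tri- multipliers.
The name is 3-chloro-7-ethyldecanal.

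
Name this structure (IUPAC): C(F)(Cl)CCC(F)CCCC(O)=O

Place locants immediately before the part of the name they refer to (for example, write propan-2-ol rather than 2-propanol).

Counting along the main chain through the –COOH group gives 8 carbons: the parent is octane.
The principal characteristic group is a carboxylic acid (terminal –COOH), named with the suffix -oic acid.
Number the chain so that the carboxylic acid carbon is C-1 by definition.
That gives a chloro group at C-8; fluoro groups at C-5 and C-8.
Substituent prefixes are cited in alphabetical order (multiplying prefixes like di-/tri- are ignored for ordering).
The name is 8-chloro-5,8-difluorooctanoic acid.

8-chloro-5,8-difluorooctanoic acid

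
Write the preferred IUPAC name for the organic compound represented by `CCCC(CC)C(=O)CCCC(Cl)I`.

The longest carbon chain that includes the carbonyl has 9 carbons, so the parent hydride is nonane.
The principal characteristic group is a ketone (C=O on an internal carbon), named with the suffix -one.
Number the chain so that the substituent locant set {1,1,6} is lower than {4,9,9} at the first point of difference.
With this numbering: the carbonyl at C-5; a chloro group at C-1; an ethyl group at C-6; an iodo group at C-1.
Substituent prefixes are cited in alphabetical order (multiplying prefixes like di-/tri- are ignored for ordering).
The name is 1-chloro-6-ethyl-1-iodononan-5-one.

1-chloro-6-ethyl-1-iodononan-5-one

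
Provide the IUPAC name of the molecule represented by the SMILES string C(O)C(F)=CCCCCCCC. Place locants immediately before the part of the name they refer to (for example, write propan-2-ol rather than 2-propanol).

2-fluorodec-2-en-1-ol

Counting along the main chain through the –OH group and the multiple bond gives 10 carbons: the parent is decane.
The principal characteristic group is an alcohol (–OH), named with the suffix -ol.
A C=C double bond in the chain gives the infix -ene-.
The numbering direction is chosen so that numbering from this end puts the hydroxyl group at C-1 rather than C-10.
With this numbering: the hydroxyl at C-1; the double bond between C-2 and C-3; a fluoro group at C-2.
Putting it together: 2-fluorodec-2-en-1-ol.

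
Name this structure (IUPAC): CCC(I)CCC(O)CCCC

The longest carbon chain that includes the –OH group has 10 carbons, so the parent hydride is decane.
The principal characteristic group is an alcohol (–OH), named with the suffix -ol.
Number the chain so that numbering from this end puts the hydroxyl group at C-5 rather than C-6.
This places the hydroxyl at C-5; an iodo group at C-8.
The name is 8-iododecan-5-ol.

8-iododecan-5-ol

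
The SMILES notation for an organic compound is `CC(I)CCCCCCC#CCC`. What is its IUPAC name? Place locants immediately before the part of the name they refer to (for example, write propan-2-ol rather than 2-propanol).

11-iodododec-3-yne

The longest carbon chain that includes the multiple bond has 12 carbons, so the parent hydride is dodecane.
The chain contains a C≡C triple bond, so the unsaturation ending is -yne.
The numbering direction is chosen so that numbering from this end puts the triple bond at C-3 rather than C-9.
This places the triple bond between C-3 and C-4; an iodo group at C-11.
Assembling the pieces gives 11-iodododec-3-yne.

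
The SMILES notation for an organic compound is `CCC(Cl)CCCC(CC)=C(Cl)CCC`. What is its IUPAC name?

4,9-dichloro-5-ethylundec-4-ene

The longest chain bearing the multiple bond is 11 carbons long (undecane).
There is one C=C double bond, indicated by the ending -ene.
Number the chain so that numbering from this end puts the double bond at C-4 rather than C-7.
This places the double bond between C-4 and C-5; chloro groups at C-4 and C-9; an ethyl group at C-5.
Substituent prefixes are cited in alphabetical order (multiplying prefixes like di-/tri- are ignored for ordering).
The name is 4,9-dichloro-5-ethylundec-4-ene.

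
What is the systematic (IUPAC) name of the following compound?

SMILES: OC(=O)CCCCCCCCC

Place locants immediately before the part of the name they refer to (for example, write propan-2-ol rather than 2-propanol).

Counting along the main chain through the –COOH group gives 10 carbons: the parent is decane.
A carboxylic acid (terminal –COOH) is the principal characteristic group, giving the suffix -oic acid.
Number the chain so that the carboxylic acid carbon is C-1 by definition.
Putting it together: decanoic acid.

decanoic acid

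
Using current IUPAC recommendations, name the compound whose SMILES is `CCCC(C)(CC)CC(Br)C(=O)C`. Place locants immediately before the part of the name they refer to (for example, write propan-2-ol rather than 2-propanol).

Counting along the main chain through the carbonyl gives 8 carbons: the parent is octane.
The principal characteristic group is a ketone (C=O on an internal carbon), named with the suffix -one.
Choose the numbering such that numbering from this end puts the carbonyl group at C-2 rather than C-7.
With this numbering: the carbonyl at C-2; a bromo group at C-3; an ethyl group at C-5; a methyl group at C-5.
The substituents are ordered alphabetically, ignoring any di-/tri- multipliers.
Putting it together: 3-bromo-5-ethyl-5-methyloctan-2-one.

3-bromo-5-ethyl-5-methyloctan-2-one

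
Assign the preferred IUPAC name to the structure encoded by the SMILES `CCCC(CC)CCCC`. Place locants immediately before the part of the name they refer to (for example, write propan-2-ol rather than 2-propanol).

4-ethyloctane

The longest continuous carbon chain has 8 atoms, so the parent hydride is octane.
The numbering direction is chosen so that the substituent locant set {4} is lower than {5} at the first point of difference.
With this numbering: an ethyl group at C-4.
The name is 4-ethyloctane.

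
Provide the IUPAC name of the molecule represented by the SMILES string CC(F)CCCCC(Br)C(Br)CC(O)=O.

Counting along the main chain through the –COOH group gives 10 carbons: the parent is decane.
The principal characteristic group is a carboxylic acid (terminal –COOH), named with the suffix -oic acid.
The numbering direction is chosen so that the carboxylic acid carbon is C-1 by definition.
That gives bromo groups at C-3 and C-4; a fluoro group at C-9.
The substituents are ordered alphabetically, ignoring any di-/tri- multipliers.
The name is 3,4-dibromo-9-fluorodecanoic acid.

3,4-dibromo-9-fluorodecanoic acid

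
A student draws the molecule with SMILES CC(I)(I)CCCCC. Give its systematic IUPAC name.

The longest carbon chain is 7 atoms: the parent is heptane.
Number the chain so that the substituent locant set {2,2} is lower than {6,6} at the first point of difference.
This places two iodo groups at C-2.
Putting it together: 2,2-diiodoheptane.

2,2-diiodoheptane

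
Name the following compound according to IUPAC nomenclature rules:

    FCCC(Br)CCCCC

The longest carbon chain is 8 atoms: the parent is octane.
The numbering direction is chosen so that the substituent locant set {1,3} is lower than {6,8} at the first point of difference.
That gives a bromo group at C-3; a fluoro group at C-1.
Substituent prefixes are cited in alphabetical order (multiplying prefixes like di-/tri- are ignored for ordering).
Putting it together: 3-bromo-1-fluorooctane.

3-bromo-1-fluorooctane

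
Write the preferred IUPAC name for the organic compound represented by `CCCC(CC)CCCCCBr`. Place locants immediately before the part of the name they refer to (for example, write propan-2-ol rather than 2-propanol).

The longest carbon chain is 9 atoms: the parent is nonane.
The numbering direction is chosen so that the substituent locant set {1,6} is lower than {4,9} at the first point of difference.
With this numbering: a bromo group at C-1; an ethyl group at C-6.
The substituents are ordered alphabetically, ignoring any di-/tri- multipliers.
Assembling the pieces gives 1-bromo-6-ethylnonane.

1-bromo-6-ethylnonane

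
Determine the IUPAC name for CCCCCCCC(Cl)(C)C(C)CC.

4-chloro-3,4-dimethylundecane

The parent chain contains 11 carbons (undecane).
Number the chain so that the substituent locant set {3,4,4} is lower than {8,8,9} at the first point of difference.
This places a chloro group at C-4; methyl groups at C-3 and C-4.
Prefixes are listed alphabetically: chloro, methyl.
Assembling the pieces gives 4-chloro-3,4-dimethylundecane.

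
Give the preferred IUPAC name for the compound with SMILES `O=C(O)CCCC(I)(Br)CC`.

The longest carbon chain that includes the –COOH group has 7 carbons, so the parent hydride is heptane.
The principal characteristic group is a carboxylic acid (terminal –COOH), named with the suffix -oic acid.
Choose the numbering such that the carboxylic acid carbon is C-1 by definition.
This places a bromo group at C-5; an iodo group at C-5.
The substituents are ordered alphabetically, ignoring any di-/tri- multipliers.
The name is 5-bromo-5-iodoheptanoic acid.

5-bromo-5-iodoheptanoic acid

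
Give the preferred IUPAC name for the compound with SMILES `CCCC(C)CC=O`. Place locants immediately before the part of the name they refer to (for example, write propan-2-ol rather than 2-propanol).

The longest chain bearing the –CHO group is 6 carbons long (hexane).
The highest-priority functional group is an aldehyde (terminal –CHO), so the name ends in -al.
Choose the numbering such that the aldehyde carbon is C-1 by definition.
This places a methyl group at C-3.
The name is 3-methylhexanal.

3-methylhexanal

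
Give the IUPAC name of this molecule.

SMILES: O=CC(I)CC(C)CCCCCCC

The longest chain bearing the –CHO group is 11 carbons long (undecane).
An aldehyde (terminal –CHO) is the principal characteristic group, giving the suffix -al.
Number the chain so that the aldehyde carbon is C-1 by definition.
That gives an iodo group at C-2; a methyl group at C-4.
The substituents are ordered alphabetically, ignoring any di-/tri- multipliers.
Assembling the pieces gives 2-iodo-4-methylundecanal.

2-iodo-4-methylundecanal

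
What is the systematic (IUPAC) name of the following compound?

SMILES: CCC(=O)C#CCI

6-iodohex-4-yn-3-one

The longest carbon chain that includes the carbonyl and the multiple bond has 6 carbons, so the parent hydride is hexane.
A ketone (C=O on an internal carbon) is the principal characteristic group, giving the suffix -one.
There is one C≡C triple bond, indicated by the ending -yne.
The numbering direction is chosen so that numbering from this end puts the carbonyl group at C-3 rather than C-4.
With this numbering: the carbonyl at C-3; the triple bond between C-4 and C-5; an iodo group at C-6.
Putting it together: 6-iodohex-4-yn-3-one.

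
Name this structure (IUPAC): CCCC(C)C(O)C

3-methylhexan-2-ol

The longest chain bearing the –OH group is 6 carbons long (hexane).
The highest-priority functional group is an alcohol (–OH), so the name ends in -ol.
Choose the numbering such that numbering from this end puts the hydroxyl group at C-2 rather than C-5.
That gives the hydroxyl at C-2; a methyl group at C-3.
Putting it together: 3-methylhexan-2-ol.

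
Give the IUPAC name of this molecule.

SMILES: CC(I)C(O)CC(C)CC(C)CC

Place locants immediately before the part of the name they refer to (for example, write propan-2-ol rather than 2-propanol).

Counting along the main chain through the –OH group gives 9 carbons: the parent is nonane.
An alcohol (–OH) is the principal characteristic group, giving the suffix -ol.
The numbering direction is chosen so that numbering from this end puts the hydroxyl group at C-3 rather than C-7.
This places the hydroxyl at C-3; an iodo group at C-2; methyl groups at C-5 and C-7.
Substituent prefixes are cited in alphabetical order (multiplying prefixes like di-/tri- are ignored for ordering).
Putting it together: 2-iodo-5,7-dimethylnonan-3-ol.

2-iodo-5,7-dimethylnonan-3-ol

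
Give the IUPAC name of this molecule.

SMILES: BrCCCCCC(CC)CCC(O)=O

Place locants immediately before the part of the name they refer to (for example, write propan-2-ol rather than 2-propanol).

The longest chain bearing the –COOH group is 9 carbons long (nonane).
The highest-priority functional group is a carboxylic acid (terminal –COOH), so the name ends in -oic acid.
The numbering direction is chosen so that the carboxylic acid carbon is C-1 by definition.
With this numbering: a bromo group at C-9; an ethyl group at C-4.
Prefixes are listed alphabetically: bromo, ethyl.
Putting it together: 9-bromo-4-ethylnonanoic acid.

9-bromo-4-ethylnonanoic acid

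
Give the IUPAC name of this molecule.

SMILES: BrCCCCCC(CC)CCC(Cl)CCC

The parent chain contains 12 carbons (dodecane).
The numbering direction is chosen so that the substituent locant set {1,6,9} is lower than {4,7,12} at the first point of difference.
This places a bromo group at C-1; a chloro group at C-9; an ethyl group at C-6.
Prefixes are listed alphabetically: bromo, chloro, ethyl.
Assembling the pieces gives 1-bromo-9-chloro-6-ethyldodecane.

1-bromo-9-chloro-6-ethyldodecane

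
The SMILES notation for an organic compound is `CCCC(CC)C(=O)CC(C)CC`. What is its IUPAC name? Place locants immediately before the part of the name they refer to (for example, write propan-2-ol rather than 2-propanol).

The longest carbon chain that includes the carbonyl has 9 carbons, so the parent hydride is nonane.
The principal characteristic group is a ketone (C=O on an internal carbon), named with the suffix -one.
Number the chain so that the substituent locant set {3,6} is lower than {4,7} at the first point of difference.
With this numbering: the carbonyl at C-5; an ethyl group at C-6; a methyl group at C-3.
Prefixes are listed alphabetically: ethyl, methyl.
Assembling the pieces gives 6-ethyl-3-methylnonan-5-one.

6-ethyl-3-methylnonan-5-one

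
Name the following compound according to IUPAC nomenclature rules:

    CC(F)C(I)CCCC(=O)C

The longest chain bearing the carbonyl is 8 carbons long (octane).
The principal characteristic group is a ketone (C=O on an internal carbon), named with the suffix -one.
Choose the numbering such that numbering from this end puts the carbonyl group at C-2 rather than C-7.
This places the carbonyl at C-2; a fluoro group at C-7; an iodo group at C-6.
The substituents are ordered alphabetically, ignoring any di-/tri- multipliers.
Assembling the pieces gives 7-fluoro-6-iodooctan-2-one.

7-fluoro-6-iodooctan-2-one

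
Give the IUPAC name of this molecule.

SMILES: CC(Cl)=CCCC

Counting along the main chain through the multiple bond gives 6 carbons: the parent is hexane.
A C=C double bond in the chain gives the infix -ene-.
Choose the numbering such that numbering from this end puts the double bond at C-2 rather than C-4.
This places the double bond between C-2 and C-3; a chloro group at C-2.
The name is 2-chlorohex-2-ene.

2-chlorohex-2-ene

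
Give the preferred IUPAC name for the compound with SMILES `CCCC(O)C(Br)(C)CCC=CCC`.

5-bromo-5-methylundec-8-en-4-ol

Counting along the main chain through the –OH group and the multiple bond gives 11 carbons: the parent is undecane.
The highest-priority functional group is an alcohol (–OH), so the name ends in -ol.
A C=C double bond in the chain gives the infix -ene-.
Choose the numbering such that numbering from this end puts the hydroxyl group at C-4 rather than C-8.
That gives the hydroxyl at C-4; the double bond between C-8 and C-9; a bromo group at C-5; a methyl group at C-5.
Substituent prefixes are cited in alphabetical order (multiplying prefixes like di-/tri- are ignored for ordering).
Assembling the pieces gives 5-bromo-5-methylundec-8-en-4-ol.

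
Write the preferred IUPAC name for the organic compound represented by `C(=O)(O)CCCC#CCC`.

The longest carbon chain that includes the –COOH group and the multiple bond has 8 carbons, so the parent hydride is octane.
The principal characteristic group is a carboxylic acid (terminal –COOH), named with the suffix -oic acid.
The chain contains a C≡C triple bond, so the unsaturation ending is -yne.
The numbering direction is chosen so that the carboxylic acid carbon is C-1 by definition.
With this numbering: the triple bond between C-5 and C-6.
Assembling the pieces gives oct-5-ynoic acid.

oct-5-ynoic acid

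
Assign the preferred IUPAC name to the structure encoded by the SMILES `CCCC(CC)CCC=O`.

4-ethylheptanal

Counting along the main chain through the –CHO group gives 7 carbons: the parent is heptane.
The principal characteristic group is an aldehyde (terminal –CHO), named with the suffix -al.
The numbering direction is chosen so that the aldehyde carbon is C-1 by definition.
That gives an ethyl group at C-4.
The name is 4-ethylheptanal.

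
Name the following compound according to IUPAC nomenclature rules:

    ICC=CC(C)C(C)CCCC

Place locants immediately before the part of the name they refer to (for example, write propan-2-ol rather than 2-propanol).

The longest chain bearing the multiple bond is 9 carbons long (nonane).
There is one C=C double bond, indicated by the ending -ene.
Choose the numbering such that numbering from this end puts the double bond at C-2 rather than C-7.
This places the double bond between C-2 and C-3; an iodo group at C-1; methyl groups at C-4 and C-5.
The substituents are ordered alphabetically, ignoring any di-/tri- multipliers.
Assembling the pieces gives 1-iodo-4,5-dimethylnon-2-ene.

1-iodo-4,5-dimethylnon-2-ene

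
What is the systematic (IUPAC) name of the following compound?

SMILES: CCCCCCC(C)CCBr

1-bromo-3-methylnonane

The parent chain contains 9 carbons (nonane).
Choose the numbering such that the substituent locant set {1,3} is lower than {7,9} at the first point of difference.
This places a bromo group at C-1; a methyl group at C-3.
Substituent prefixes are cited in alphabetical order (multiplying prefixes like di-/tri- are ignored for ordering).
Assembling the pieces gives 1-bromo-3-methylnonane.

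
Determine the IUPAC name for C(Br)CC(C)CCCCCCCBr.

1,10-dibromo-3-methyldecane

The longest carbon chain is 10 atoms: the parent is decane.
Number the chain so that the substituent locant set {1,3,10} is lower than {1,8,10} at the first point of difference.
That gives bromo groups at C-1 and C-10; a methyl group at C-3.
Substituent prefixes are cited in alphabetical order (multiplying prefixes like di-/tri- are ignored for ordering).
Putting it together: 1,10-dibromo-3-methyldecane.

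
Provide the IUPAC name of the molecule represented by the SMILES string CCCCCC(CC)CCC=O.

The longest chain bearing the –CHO group is 9 carbons long (nonane).
The highest-priority functional group is an aldehyde (terminal –CHO), so the name ends in -al.
Choose the numbering such that the aldehyde carbon is C-1 by definition.
That gives an ethyl group at C-4.
The name is 4-ethylnonanal.

4-ethylnonanal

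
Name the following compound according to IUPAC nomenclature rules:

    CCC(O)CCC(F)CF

6,7-difluoroheptan-3-ol

The longest chain bearing the –OH group is 7 carbons long (heptane).
An alcohol (–OH) is the principal characteristic group, giving the suffix -ol.
The numbering direction is chosen so that numbering from this end puts the hydroxyl group at C-3 rather than C-5.
That gives the hydroxyl at C-3; fluoro groups at C-6 and C-7.
The name is 6,7-difluoroheptan-3-ol.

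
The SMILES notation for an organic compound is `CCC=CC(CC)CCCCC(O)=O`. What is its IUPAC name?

6-ethyldec-7-enoic acid

Counting along the main chain through the –COOH group and the multiple bond gives 10 carbons: the parent is decane.
The highest-priority functional group is a carboxylic acid (terminal –COOH), so the name ends in -oic acid.
The chain contains a C=C double bond, so the unsaturation ending is -ene.
Choose the numbering such that the carboxylic acid carbon is C-1 by definition.
This places the double bond between C-7 and C-8; an ethyl group at C-6.
The name is 6-ethyldec-7-enoic acid.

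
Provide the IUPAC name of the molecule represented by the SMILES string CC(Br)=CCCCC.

The longest carbon chain that includes the multiple bond has 7 carbons, so the parent hydride is heptane.
The chain contains a C=C double bond, so the unsaturation ending is -ene.
The numbering direction is chosen so that numbering from this end puts the double bond at C-2 rather than C-5.
That gives the double bond between C-2 and C-3; a bromo group at C-2.
Assembling the pieces gives 2-bromohept-2-ene.

2-bromohept-2-ene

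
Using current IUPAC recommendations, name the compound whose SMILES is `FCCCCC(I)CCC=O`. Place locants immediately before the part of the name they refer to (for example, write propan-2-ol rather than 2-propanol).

8-fluoro-4-iodooctanal

Counting along the main chain through the –CHO group gives 8 carbons: the parent is octane.
An aldehyde (terminal –CHO) is the principal characteristic group, giving the suffix -al.
Number the chain so that the aldehyde carbon is C-1 by definition.
This places a fluoro group at C-8; an iodo group at C-4.
Prefixes are listed alphabetically: fluoro, iodo.
Putting it together: 8-fluoro-4-iodooctanal.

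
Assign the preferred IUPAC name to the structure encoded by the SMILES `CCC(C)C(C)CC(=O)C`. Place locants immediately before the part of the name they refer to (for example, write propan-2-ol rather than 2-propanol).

The longest chain bearing the carbonyl is 7 carbons long (heptane).
The highest-priority functional group is a ketone (C=O on an internal carbon), so the name ends in -one.
Choose the numbering such that numbering from this end puts the carbonyl group at C-2 rather than C-6.
This places the carbonyl at C-2; methyl groups at C-4 and C-5.
Putting it together: 4,5-dimethylheptan-2-one.

4,5-dimethylheptan-2-one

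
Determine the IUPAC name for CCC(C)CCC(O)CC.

Counting along the main chain through the –OH group gives 8 carbons: the parent is octane.
The highest-priority functional group is an alcohol (–OH), so the name ends in -ol.
Number the chain so that numbering from this end puts the hydroxyl group at C-3 rather than C-6.
With this numbering: the hydroxyl at C-3; a methyl group at C-6.
The name is 6-methyloctan-3-ol.

6-methyloctan-3-ol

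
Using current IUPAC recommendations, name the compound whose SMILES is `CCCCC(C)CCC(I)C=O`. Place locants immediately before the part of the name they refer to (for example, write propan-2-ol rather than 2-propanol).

The longest carbon chain that includes the –CHO group has 9 carbons, so the parent hydride is nonane.
The principal characteristic group is an aldehyde (terminal –CHO), named with the suffix -al.
Choose the numbering such that the aldehyde carbon is C-1 by definition.
That gives an iodo group at C-2; a methyl group at C-5.
The substituents are ordered alphabetically, ignoring any di-/tri- multipliers.
Putting it together: 2-iodo-5-methylnonanal.

2-iodo-5-methylnonanal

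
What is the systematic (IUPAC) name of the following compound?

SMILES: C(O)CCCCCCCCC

decan-1-ol

The longest carbon chain that includes the –OH group has 10 carbons, so the parent hydride is decane.
The highest-priority functional group is an alcohol (–OH), so the name ends in -ol.
Number the chain so that numbering from this end puts the hydroxyl group at C-1 rather than C-10.
That gives the hydroxyl at C-1.
Putting it together: decan-1-ol.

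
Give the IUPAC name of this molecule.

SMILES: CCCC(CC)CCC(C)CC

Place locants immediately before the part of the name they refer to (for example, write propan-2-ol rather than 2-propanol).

6-ethyl-3-methylnonane

The longest continuous carbon chain has 9 atoms, so the parent hydride is nonane.
Choose the numbering such that the substituent locant set {3,6} is lower than {4,7} at the first point of difference.
With this numbering: an ethyl group at C-6; a methyl group at C-3.
The substituents are ordered alphabetically, ignoring any di-/tri- multipliers.
Putting it together: 6-ethyl-3-methylnonane.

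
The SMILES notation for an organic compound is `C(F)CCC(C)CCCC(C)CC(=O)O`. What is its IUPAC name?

10-fluoro-3,7-dimethyldecanoic acid

The longest chain bearing the –COOH group is 10 carbons long (decane).
The highest-priority functional group is a carboxylic acid (terminal –COOH), so the name ends in -oic acid.
Number the chain so that the carboxylic acid carbon is C-1 by definition.
This places a fluoro group at C-10; methyl groups at C-3 and C-7.
Substituent prefixes are cited in alphabetical order (multiplying prefixes like di-/tri- are ignored for ordering).
Putting it together: 10-fluoro-3,7-dimethyldecanoic acid.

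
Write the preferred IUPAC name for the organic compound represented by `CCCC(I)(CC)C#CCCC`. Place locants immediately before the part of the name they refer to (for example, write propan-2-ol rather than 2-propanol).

6-ethyl-6-iodonon-4-yne

The longest chain bearing the multiple bond is 9 carbons long (nonane).
There is one C≡C triple bond, indicated by the ending -yne.
Choose the numbering such that numbering from this end puts the triple bond at C-4 rather than C-5.
This places the triple bond between C-4 and C-5; an ethyl group at C-6; an iodo group at C-6.
Substituent prefixes are cited in alphabetical order (multiplying prefixes like di-/tri- are ignored for ordering).
Assembling the pieces gives 6-ethyl-6-iodonon-4-yne.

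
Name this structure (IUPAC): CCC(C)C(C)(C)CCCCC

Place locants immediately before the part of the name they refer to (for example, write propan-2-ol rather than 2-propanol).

3,4,4-trimethylnonane

The longest continuous carbon chain has 9 atoms, so the parent hydride is nonane.
Choose the numbering such that the substituent locant set {3,4,4} is lower than {6,6,7} at the first point of difference.
With this numbering: methyl groups at C-3 and C-4 (×2).
Putting it together: 3,4,4-trimethylnonane.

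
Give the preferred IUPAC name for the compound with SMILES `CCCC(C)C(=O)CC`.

4-methylheptan-3-one

Counting along the main chain through the carbonyl gives 7 carbons: the parent is heptane.
The principal characteristic group is a ketone (C=O on an internal carbon), named with the suffix -one.
The numbering direction is chosen so that numbering from this end puts the carbonyl group at C-3 rather than C-5.
That gives the carbonyl at C-3; a methyl group at C-4.
The name is 4-methylheptan-3-one.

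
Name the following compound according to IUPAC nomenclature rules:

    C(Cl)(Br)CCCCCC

The longest carbon chain is 7 atoms: the parent is heptane.
The numbering direction is chosen so that the substituent locant set {1,1} is lower than {7,7} at the first point of difference.
This places a bromo group at C-1; a chloro group at C-1.
Substituent prefixes are cited in alphabetical order (multiplying prefixes like di-/tri- are ignored for ordering).
The name is 1-bromo-1-chloroheptane.

1-bromo-1-chloroheptane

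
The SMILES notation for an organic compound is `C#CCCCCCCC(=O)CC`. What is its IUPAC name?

undec-10-yn-3-one

The longest chain bearing the carbonyl and the multiple bond is 11 carbons long (undecane).
The highest-priority functional group is a ketone (C=O on an internal carbon), so the name ends in -one.
The chain contains a C≡C triple bond, so the unsaturation ending is -yne.
Choose the numbering such that numbering from this end puts the carbonyl group at C-3 rather than C-9.
This places the carbonyl at C-3; the triple bond between C-10 and C-11.
The name is undec-10-yn-3-one.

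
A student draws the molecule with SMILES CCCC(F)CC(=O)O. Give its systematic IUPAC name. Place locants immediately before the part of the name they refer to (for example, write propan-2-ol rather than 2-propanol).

The longest chain bearing the –COOH group is 6 carbons long (hexane).
A carboxylic acid (terminal –COOH) is the principal characteristic group, giving the suffix -oic acid.
Choose the numbering such that the carboxylic acid carbon is C-1 by definition.
This places a fluoro group at C-3.
The name is 3-fluorohexanoic acid.

3-fluorohexanoic acid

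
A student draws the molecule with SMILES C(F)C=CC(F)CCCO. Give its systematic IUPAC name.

4,7-difluorohept-5-en-1-ol

The longest chain bearing the –OH group and the multiple bond is 7 carbons long (heptane).
The principal characteristic group is an alcohol (–OH), named with the suffix -ol.
The chain contains a C=C double bond, so the unsaturation ending is -ene.
The numbering direction is chosen so that numbering from this end puts the hydroxyl group at C-1 rather than C-7.
With this numbering: the hydroxyl at C-1; the double bond between C-5 and C-6; fluoro groups at C-4 and C-7.
Assembling the pieces gives 4,7-difluorohept-5-en-1-ol.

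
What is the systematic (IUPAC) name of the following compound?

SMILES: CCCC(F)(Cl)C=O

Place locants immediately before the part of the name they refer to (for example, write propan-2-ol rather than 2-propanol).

Counting along the main chain through the –CHO group gives 5 carbons: the parent is pentane.
The highest-priority functional group is an aldehyde (terminal –CHO), so the name ends in -al.
Number the chain so that the aldehyde carbon is C-1 by definition.
That gives a chloro group at C-2; a fluoro group at C-2.
Prefixes are listed alphabetically: chloro, fluoro.
Putting it together: 2-chloro-2-fluoropentanal.

2-chloro-2-fluoropentanal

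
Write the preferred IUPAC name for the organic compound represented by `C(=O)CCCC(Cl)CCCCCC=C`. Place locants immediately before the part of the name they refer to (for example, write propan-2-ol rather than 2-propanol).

5-chlorododec-11-enal

The longest carbon chain that includes the –CHO group and the multiple bond has 12 carbons, so the parent hydride is dodecane.
The highest-priority functional group is an aldehyde (terminal –CHO), so the name ends in -al.
A C=C double bond in the chain gives the infix -ene-.
Choose the numbering such that the aldehyde carbon is C-1 by definition.
This places the double bond between C-11 and C-12; a chloro group at C-5.
Putting it together: 5-chlorododec-11-enal.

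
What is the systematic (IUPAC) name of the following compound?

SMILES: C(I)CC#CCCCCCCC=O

11-iodoundec-8-ynal

The longest chain bearing the –CHO group and the multiple bond is 11 carbons long (undecane).
An aldehyde (terminal –CHO) is the principal characteristic group, giving the suffix -al.
A C≡C triple bond in the chain gives the infix -yne-.
The numbering direction is chosen so that the aldehyde carbon is C-1 by definition.
This places the triple bond between C-8 and C-9; an iodo group at C-11.
Assembling the pieces gives 11-iodoundec-8-ynal.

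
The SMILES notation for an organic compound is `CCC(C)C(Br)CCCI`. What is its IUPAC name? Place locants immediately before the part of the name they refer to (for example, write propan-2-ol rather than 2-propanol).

4-bromo-1-iodo-5-methylheptane

The longest carbon chain is 7 atoms: the parent is heptane.
Number the chain so that the substituent locant set {1,4,5} is lower than {3,4,7} at the first point of difference.
This places a bromo group at C-4; an iodo group at C-1; a methyl group at C-5.
Prefixes are listed alphabetically: bromo, iodo, methyl.
Assembling the pieces gives 4-bromo-1-iodo-5-methylheptane.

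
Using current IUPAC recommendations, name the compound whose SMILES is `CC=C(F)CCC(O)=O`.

The longest chain bearing the –COOH group and the multiple bond is 6 carbons long (hexane).
The principal characteristic group is a carboxylic acid (terminal –COOH), named with the suffix -oic acid.
There is one C=C double bond, indicated by the ending -ene.
Choose the numbering such that the carboxylic acid carbon is C-1 by definition.
That gives the double bond between C-4 and C-5; a fluoro group at C-4.
Putting it together: 4-fluorohex-4-enoic acid.

4-fluorohex-4-enoic acid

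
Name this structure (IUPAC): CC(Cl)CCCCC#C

Counting along the main chain through the multiple bond gives 8 carbons: the parent is octane.
A C≡C triple bond in the chain gives the infix -yne-.
Number the chain so that numbering from this end puts the triple bond at C-1 rather than C-7.
This places the triple bond between C-1 and C-2; a chloro group at C-7.
Assembling the pieces gives 7-chlorooct-1-yne.

7-chlorooct-1-yne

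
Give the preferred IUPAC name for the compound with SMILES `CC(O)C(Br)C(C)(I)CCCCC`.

3-bromo-4-iodo-4-methylnonan-2-ol

The longest carbon chain that includes the –OH group has 9 carbons, so the parent hydride is nonane.
The highest-priority functional group is an alcohol (–OH), so the name ends in -ol.
Number the chain so that numbering from this end puts the hydroxyl group at C-2 rather than C-8.
This places the hydroxyl at C-2; a bromo group at C-3; an iodo group at C-4; a methyl group at C-4.
Prefixes are listed alphabetically: bromo, iodo, methyl.
The name is 3-bromo-4-iodo-4-methylnonan-2-ol.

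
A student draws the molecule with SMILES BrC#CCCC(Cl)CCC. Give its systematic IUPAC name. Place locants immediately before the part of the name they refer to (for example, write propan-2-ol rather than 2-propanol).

The longest carbon chain that includes the multiple bond has 8 carbons, so the parent hydride is octane.
The chain contains a C≡C triple bond, so the unsaturation ending is -yne.
The numbering direction is chosen so that numbering from this end puts the triple bond at C-1 rather than C-7.
That gives the triple bond between C-1 and C-2; a bromo group at C-1; a chloro group at C-5.
Substituent prefixes are cited in alphabetical order (multiplying prefixes like di-/tri- are ignored for ordering).
The name is 1-bromo-5-chlorooct-1-yne.

1-bromo-5-chlorooct-1-yne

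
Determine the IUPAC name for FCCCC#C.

The longest carbon chain that includes the multiple bond has 5 carbons, so the parent hydride is pentane.
There is one C≡C triple bond, indicated by the ending -yne.
The numbering direction is chosen so that numbering from this end puts the triple bond at C-1 rather than C-4.
This places the triple bond between C-1 and C-2; a fluoro group at C-5.
Putting it together: 5-fluoropent-1-yne.

5-fluoropent-1-yne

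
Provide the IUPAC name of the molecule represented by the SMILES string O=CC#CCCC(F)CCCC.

6-fluorodec-2-ynal

Counting along the main chain through the –CHO group and the multiple bond gives 10 carbons: the parent is decane.
The principal characteristic group is an aldehyde (terminal –CHO), named with the suffix -al.
There is one C≡C triple bond, indicated by the ending -yne.
Choose the numbering such that the aldehyde carbon is C-1 by definition.
That gives the triple bond between C-2 and C-3; a fluoro group at C-6.
Assembling the pieces gives 6-fluorodec-2-ynal.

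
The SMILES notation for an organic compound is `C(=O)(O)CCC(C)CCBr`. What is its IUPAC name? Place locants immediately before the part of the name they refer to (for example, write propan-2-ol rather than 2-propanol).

The longest carbon chain that includes the –COOH group has 6 carbons, so the parent hydride is hexane.
A carboxylic acid (terminal –COOH) is the principal characteristic group, giving the suffix -oic acid.
The numbering direction is chosen so that the carboxylic acid carbon is C-1 by definition.
This places a bromo group at C-6; a methyl group at C-4.
The substituents are ordered alphabetically, ignoring any di-/tri- multipliers.
Putting it together: 6-bromo-4-methylhexanoic acid.

6-bromo-4-methylhexanoic acid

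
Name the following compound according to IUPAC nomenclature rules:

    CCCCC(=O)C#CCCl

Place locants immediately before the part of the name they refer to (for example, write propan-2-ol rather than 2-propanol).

1-chlorooct-2-yn-4-one

Counting along the main chain through the carbonyl and the multiple bond gives 8 carbons: the parent is octane.
The principal characteristic group is a ketone (C=O on an internal carbon), named with the suffix -one.
A C≡C triple bond in the chain gives the infix -yne-.
The numbering direction is chosen so that numbering from this end puts the carbonyl group at C-4 rather than C-5.
This places the carbonyl at C-4; the triple bond between C-2 and C-3; a chloro group at C-1.
Putting it together: 1-chlorooct-2-yn-4-one.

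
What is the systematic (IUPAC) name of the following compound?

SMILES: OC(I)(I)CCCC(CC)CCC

The longest carbon chain that includes the –OH group has 8 carbons, so the parent hydride is octane.
The highest-priority functional group is an alcohol (–OH), so the name ends in -ol.
Number the chain so that numbering from this end puts the hydroxyl group at C-1 rather than C-8.
This places the hydroxyl at C-1; an ethyl group at C-5; two iodo groups at C-1.
Substituent prefixes are cited in alphabetical order (multiplying prefixes like di-/tri- are ignored for ordering).
Putting it together: 5-ethyl-1,1-diiodooctan-1-ol.

5-ethyl-1,1-diiodooctan-1-ol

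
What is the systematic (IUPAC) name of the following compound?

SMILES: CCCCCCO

Counting along the main chain through the –OH group gives 6 carbons: the parent is hexane.
An alcohol (–OH) is the principal characteristic group, giving the suffix -ol.
Number the chain so that numbering from this end puts the hydroxyl group at C-1 rather than C-6.
With this numbering: the hydroxyl at C-1.
The name is hexan-1-ol.

hexan-1-ol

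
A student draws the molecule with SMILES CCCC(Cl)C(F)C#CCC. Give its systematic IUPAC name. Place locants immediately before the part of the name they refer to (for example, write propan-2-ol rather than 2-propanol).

The longest carbon chain that includes the multiple bond has 9 carbons, so the parent hydride is nonane.
The chain contains a C≡C triple bond, so the unsaturation ending is -yne.
Choose the numbering such that numbering from this end puts the triple bond at C-3 rather than C-6.
That gives the triple bond between C-3 and C-4; a chloro group at C-6; a fluoro group at C-5.
The substituents are ordered alphabetically, ignoring any di-/tri- multipliers.
The name is 6-chloro-5-fluoronon-3-yne.

6-chloro-5-fluoronon-3-yne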